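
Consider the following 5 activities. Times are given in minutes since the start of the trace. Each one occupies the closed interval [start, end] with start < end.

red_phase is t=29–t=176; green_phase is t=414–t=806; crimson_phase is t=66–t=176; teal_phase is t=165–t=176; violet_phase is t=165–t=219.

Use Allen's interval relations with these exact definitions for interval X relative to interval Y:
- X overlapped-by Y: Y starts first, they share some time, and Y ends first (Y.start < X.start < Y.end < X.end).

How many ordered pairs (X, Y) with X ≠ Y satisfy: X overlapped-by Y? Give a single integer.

2

Checking all 20 ordered pairs for relation 'overlapped-by'; matching pairs in alphabetical order:
(violet_phase, crimson_phase): violet_phase overlapped-by crimson_phase ✓
(violet_phase, red_phase): violet_phase overlapped-by red_phase ✓
Count: 2.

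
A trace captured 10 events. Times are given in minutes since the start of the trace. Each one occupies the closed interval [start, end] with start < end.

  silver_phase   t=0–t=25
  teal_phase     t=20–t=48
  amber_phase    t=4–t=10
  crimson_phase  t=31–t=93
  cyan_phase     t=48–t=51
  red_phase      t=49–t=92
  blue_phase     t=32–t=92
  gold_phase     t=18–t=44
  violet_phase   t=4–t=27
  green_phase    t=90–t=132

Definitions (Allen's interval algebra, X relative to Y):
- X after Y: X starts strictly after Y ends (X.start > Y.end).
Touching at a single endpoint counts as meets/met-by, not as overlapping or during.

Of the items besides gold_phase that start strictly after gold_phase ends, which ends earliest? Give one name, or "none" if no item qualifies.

Target gold_phase = [t=18, t=44].
amber_phase [t=4, t=10] → before → excluded.
blue_phase [t=32, t=92] → overlapped-by → excluded.
crimson_phase [t=31, t=93] → overlapped-by → excluded.
cyan_phase [t=48, t=51] → after → candidate.
green_phase [t=90, t=132] → after → candidate.
red_phase [t=49, t=92] → after → candidate.
silver_phase [t=0, t=25] → overlaps → excluded.
teal_phase [t=20, t=48] → overlapped-by → excluded.
violet_phase [t=4, t=27] → overlaps → excluded.
Among candidates, earliest end is t=51 → cyan_phase.

cyan_phase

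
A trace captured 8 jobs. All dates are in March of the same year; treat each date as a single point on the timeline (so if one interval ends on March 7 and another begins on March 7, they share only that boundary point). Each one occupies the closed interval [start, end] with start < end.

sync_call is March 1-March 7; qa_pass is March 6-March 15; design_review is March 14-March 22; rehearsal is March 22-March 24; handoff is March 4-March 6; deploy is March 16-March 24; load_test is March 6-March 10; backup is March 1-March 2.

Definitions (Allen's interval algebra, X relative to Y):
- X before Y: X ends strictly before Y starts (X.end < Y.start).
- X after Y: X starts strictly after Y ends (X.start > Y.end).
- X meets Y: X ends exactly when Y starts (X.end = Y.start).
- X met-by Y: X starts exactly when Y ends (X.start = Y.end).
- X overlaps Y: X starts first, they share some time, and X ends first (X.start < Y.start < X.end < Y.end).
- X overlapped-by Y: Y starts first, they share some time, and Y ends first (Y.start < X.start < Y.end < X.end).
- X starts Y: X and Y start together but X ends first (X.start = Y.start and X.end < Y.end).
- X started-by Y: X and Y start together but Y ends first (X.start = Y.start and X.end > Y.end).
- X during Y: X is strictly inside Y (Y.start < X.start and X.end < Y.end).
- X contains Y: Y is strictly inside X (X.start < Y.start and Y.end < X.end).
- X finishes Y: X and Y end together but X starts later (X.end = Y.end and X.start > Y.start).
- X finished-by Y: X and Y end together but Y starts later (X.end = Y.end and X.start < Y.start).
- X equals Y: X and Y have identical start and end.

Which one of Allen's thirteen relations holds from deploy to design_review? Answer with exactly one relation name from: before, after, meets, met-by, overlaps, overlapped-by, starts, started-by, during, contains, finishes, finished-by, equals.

deploy = [March 16, March 24]; design_review = [March 14, March 22].
Compare endpoints: deploy.start > design_review.start, deploy.start < design_review.end, deploy.end > design_review.start, deploy.end > design_review.end.
That pattern is 'overlapped-by'.

overlapped-by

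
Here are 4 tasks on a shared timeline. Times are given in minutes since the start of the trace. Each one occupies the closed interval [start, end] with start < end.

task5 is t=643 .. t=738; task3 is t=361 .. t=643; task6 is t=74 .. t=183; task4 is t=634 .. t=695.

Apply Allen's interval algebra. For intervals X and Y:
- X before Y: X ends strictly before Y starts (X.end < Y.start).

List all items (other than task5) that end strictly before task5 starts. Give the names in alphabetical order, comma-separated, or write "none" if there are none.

task6

Target task5 = [t=643, t=738].
task3 [t=361, t=643] → meets → no.
task4 [t=634, t=695] → overlaps → no.
task6 [t=74, t=183] → before → yes.
Result: task6.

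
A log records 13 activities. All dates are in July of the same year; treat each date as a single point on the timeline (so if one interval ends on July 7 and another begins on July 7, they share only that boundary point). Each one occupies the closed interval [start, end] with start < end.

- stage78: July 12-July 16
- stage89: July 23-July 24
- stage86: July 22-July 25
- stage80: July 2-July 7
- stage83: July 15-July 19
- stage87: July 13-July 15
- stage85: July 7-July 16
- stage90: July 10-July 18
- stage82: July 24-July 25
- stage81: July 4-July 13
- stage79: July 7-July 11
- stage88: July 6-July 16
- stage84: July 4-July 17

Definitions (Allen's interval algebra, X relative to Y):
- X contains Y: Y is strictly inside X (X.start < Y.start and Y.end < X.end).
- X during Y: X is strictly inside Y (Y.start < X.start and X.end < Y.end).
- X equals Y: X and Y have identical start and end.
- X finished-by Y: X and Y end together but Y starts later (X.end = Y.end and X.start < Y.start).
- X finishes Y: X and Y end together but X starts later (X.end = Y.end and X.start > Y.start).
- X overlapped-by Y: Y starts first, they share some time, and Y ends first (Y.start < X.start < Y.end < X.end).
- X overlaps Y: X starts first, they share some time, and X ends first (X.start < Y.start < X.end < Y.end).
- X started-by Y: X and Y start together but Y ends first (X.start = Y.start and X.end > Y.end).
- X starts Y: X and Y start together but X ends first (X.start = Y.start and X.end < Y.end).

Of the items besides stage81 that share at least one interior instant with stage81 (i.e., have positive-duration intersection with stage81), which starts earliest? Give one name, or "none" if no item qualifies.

stage80

Target stage81 = [July 4, July 13].
stage78 [July 12, July 16] → overlapped-by → candidate.
stage79 [July 7, July 11] → during → candidate.
stage80 [July 2, July 7] → overlaps → candidate.
stage82 [July 24, July 25] → after → excluded.
stage83 [July 15, July 19] → after → excluded.
stage84 [July 4, July 17] → started-by → candidate.
stage85 [July 7, July 16] → overlapped-by → candidate.
stage86 [July 22, July 25] → after → excluded.
stage87 [July 13, July 15] → met-by → excluded.
stage88 [July 6, July 16] → overlapped-by → candidate.
stage89 [July 23, July 24] → after → excluded.
stage90 [July 10, July 18] → overlapped-by → candidate.
Among candidates, earliest start is July 2 → stage80.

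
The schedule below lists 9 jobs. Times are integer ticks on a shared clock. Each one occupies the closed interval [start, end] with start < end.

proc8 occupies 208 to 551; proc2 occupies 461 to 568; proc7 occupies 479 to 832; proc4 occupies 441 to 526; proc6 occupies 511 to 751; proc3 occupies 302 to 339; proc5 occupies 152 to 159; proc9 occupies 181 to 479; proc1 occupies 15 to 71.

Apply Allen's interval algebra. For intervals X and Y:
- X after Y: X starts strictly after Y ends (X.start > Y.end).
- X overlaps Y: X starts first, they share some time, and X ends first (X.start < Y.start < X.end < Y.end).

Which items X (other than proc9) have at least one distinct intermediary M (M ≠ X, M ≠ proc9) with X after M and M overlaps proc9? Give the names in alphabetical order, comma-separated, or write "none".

Target proc9 = [181, 479].
Intermediaries M with M overlaps proc9: none.
Union: none.

none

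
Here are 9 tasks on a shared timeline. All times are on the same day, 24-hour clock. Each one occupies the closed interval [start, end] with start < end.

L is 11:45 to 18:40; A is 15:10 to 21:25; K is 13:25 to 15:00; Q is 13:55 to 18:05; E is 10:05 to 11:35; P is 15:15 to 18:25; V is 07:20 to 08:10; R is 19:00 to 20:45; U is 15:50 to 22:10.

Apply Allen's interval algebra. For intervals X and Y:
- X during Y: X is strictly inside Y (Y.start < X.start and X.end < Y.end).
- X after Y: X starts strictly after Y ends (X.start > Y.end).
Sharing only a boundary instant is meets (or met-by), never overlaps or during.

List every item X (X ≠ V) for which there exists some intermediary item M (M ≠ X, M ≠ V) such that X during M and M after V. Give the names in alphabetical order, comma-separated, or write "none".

Target V = [07:20, 08:10].
Intermediaries M with M after V: A, E, K, L, P, Q, R, U.
Via A — items with X during A: P, R.
Via E — items with X during E: none.
Via K — items with X during K: none.
Via L — items with X during L: K, P, Q.
Via P — items with X during P: none.
Via Q — items with X during Q: none.
Via R — items with X during R: none.
Via U — items with X during U: R.
Union: K, P, Q, R.

K, P, Q, R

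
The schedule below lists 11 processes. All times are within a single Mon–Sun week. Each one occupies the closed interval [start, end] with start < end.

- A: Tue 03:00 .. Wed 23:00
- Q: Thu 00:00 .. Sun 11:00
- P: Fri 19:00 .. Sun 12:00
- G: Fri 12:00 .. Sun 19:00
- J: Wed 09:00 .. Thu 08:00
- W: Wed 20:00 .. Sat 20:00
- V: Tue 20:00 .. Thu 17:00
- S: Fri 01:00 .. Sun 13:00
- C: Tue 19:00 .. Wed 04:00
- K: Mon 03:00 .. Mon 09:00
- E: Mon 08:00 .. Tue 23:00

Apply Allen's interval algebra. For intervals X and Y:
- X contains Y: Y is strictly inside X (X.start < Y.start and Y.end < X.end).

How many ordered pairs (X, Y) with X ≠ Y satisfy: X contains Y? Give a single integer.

Checking all 110 ordered pairs for relation 'contains'; matching pairs in alphabetical order:
(A, C): A contains C ✓
(G, P): G contains P ✓
(S, P): S contains P ✓
(V, J): V contains J ✓
Count: 4.

4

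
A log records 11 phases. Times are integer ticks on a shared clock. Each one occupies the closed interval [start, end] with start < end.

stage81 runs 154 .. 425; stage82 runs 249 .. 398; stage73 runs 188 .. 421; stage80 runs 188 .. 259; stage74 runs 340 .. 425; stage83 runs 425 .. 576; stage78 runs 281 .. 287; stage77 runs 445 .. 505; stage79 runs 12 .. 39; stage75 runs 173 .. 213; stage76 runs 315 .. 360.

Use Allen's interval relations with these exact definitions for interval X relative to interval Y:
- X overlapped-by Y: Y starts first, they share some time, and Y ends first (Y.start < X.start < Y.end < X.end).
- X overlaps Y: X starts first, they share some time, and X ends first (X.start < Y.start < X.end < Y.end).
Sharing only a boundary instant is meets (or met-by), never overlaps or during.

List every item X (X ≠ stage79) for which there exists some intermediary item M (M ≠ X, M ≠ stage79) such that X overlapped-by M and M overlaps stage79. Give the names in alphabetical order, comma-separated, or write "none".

none

Target stage79 = [12, 39].
Intermediaries M with M overlaps stage79: none.
Union: none.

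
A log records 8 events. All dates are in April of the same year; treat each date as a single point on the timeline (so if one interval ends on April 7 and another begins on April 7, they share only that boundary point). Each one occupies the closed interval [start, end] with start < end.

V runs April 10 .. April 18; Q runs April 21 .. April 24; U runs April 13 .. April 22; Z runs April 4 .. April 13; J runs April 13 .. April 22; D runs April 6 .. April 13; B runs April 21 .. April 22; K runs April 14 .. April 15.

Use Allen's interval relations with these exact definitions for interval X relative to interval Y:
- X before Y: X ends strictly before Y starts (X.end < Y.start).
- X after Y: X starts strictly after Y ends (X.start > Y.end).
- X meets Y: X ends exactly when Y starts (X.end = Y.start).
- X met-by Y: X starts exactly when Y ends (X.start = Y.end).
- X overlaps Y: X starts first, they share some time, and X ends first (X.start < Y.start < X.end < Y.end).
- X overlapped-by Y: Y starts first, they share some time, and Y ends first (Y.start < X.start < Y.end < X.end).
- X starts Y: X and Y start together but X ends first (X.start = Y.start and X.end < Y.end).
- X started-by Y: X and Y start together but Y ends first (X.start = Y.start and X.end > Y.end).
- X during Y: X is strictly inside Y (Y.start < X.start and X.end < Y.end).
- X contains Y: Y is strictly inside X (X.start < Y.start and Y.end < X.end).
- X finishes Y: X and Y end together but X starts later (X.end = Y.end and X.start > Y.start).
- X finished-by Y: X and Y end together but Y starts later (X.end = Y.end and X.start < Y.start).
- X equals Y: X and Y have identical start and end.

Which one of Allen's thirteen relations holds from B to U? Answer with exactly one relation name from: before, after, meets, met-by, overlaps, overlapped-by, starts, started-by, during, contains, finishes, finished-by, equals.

finishes

B = [April 21, April 22]; U = [April 13, April 22].
Compare endpoints: B.start > U.start, B.start < U.end, B.end > U.start, B.end = U.end.
That pattern is 'finishes'.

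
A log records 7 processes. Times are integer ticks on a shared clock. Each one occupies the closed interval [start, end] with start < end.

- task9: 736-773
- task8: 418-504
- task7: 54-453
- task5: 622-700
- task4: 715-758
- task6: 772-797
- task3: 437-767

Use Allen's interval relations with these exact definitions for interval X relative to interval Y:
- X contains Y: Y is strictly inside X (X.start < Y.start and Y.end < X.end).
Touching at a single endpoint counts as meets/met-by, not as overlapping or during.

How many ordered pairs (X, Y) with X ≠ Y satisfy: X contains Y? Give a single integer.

2

Checking all 42 ordered pairs for relation 'contains'; matching pairs in alphabetical order:
(task3, task4): task3 contains task4 ✓
(task3, task5): task3 contains task5 ✓
Count: 2.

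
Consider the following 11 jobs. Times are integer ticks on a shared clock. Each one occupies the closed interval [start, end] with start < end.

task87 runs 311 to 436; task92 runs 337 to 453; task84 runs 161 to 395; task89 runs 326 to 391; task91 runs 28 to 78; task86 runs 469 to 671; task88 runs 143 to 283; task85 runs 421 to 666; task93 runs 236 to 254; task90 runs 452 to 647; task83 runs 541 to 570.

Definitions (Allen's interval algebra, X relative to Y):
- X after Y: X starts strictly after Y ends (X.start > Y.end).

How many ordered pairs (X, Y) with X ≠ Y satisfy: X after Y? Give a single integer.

37

Checking all 110 ordered pairs for relation 'after'; matching pairs in alphabetical order:
(task83, task84): task83 after task84 ✓
(task83, task87): task83 after task87 ✓
(task83, task88): task83 after task88 ✓
(task83, task89): task83 after task89 ✓
(task83, task91): task83 after task91 ✓
(task83, task92): task83 after task92 ✓
(task83, task93): task83 after task93 ✓
(task84, task91): task84 after task91 ✓
(task85, task84): task85 after task84 ✓
(task85, task88): task85 after task88 ✓
(task85, task89): task85 after task89 ✓
(task85, task91): task85 after task91 ✓
(task85, task93): task85 after task93 ✓
(task86, task84): task86 after task84 ✓
(task86, task87): task86 after task87 ✓
(task86, task88): task86 after task88 ✓
(task86, task89): task86 after task89 ✓
(task86, task91): task86 after task91 ✓
(task86, task92): task86 after task92 ✓
(task86, task93): task86 after task93 ✓
(task87, task88): task87 after task88 ✓
(task87, task91): task87 after task91 ✓
(task87, task93): task87 after task93 ✓
(task88, task91): task88 after task91 ✓
... plus 13 further pairs not listed.
Count: 37.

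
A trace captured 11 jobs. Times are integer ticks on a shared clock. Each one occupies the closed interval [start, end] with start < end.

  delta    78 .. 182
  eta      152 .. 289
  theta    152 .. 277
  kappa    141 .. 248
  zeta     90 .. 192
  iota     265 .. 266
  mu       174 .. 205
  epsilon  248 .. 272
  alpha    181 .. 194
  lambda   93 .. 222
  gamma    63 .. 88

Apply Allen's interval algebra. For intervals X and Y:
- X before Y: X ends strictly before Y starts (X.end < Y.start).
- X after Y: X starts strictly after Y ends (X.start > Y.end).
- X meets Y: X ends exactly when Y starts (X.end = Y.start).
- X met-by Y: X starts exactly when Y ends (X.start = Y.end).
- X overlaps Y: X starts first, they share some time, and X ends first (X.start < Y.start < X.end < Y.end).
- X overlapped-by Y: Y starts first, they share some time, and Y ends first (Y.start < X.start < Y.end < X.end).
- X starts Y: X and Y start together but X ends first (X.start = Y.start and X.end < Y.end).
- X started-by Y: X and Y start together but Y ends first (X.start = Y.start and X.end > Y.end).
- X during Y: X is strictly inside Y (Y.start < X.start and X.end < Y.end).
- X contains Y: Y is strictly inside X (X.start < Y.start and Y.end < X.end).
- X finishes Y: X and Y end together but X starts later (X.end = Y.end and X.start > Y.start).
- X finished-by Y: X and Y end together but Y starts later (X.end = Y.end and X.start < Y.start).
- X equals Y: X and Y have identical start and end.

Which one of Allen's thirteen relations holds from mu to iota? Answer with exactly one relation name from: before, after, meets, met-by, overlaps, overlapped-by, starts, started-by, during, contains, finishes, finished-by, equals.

mu = [174, 205]; iota = [265, 266].
Compare endpoints: mu.start < iota.start, mu.start < iota.end, mu.end < iota.start, mu.end < iota.end.
That pattern is 'before'.

before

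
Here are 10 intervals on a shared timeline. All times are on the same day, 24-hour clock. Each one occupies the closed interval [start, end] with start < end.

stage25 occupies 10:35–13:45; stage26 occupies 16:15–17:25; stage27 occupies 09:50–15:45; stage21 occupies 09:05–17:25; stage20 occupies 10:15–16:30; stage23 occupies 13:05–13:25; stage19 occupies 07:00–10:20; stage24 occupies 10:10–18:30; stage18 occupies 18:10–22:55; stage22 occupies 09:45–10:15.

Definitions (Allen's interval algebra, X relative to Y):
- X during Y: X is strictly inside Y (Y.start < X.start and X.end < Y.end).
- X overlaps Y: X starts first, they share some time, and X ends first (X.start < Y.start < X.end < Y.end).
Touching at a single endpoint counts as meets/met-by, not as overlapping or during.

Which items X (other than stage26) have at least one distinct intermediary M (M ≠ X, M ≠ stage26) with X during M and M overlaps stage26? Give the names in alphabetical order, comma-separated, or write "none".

Target stage26 = [16:15, 17:25].
Intermediaries M with M overlaps stage26: stage20.
Via stage20 — items with X during stage20: stage23, stage25.
Union: stage23, stage25.

stage23, stage25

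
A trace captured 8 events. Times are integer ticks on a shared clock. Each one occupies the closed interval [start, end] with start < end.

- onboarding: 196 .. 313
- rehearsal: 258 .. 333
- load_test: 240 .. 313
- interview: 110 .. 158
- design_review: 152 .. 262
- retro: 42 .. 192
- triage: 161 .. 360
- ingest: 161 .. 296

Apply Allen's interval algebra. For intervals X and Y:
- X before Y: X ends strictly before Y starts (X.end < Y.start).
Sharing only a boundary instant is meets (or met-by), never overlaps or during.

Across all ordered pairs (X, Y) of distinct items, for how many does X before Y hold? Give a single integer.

8

Checking all 56 ordered pairs for relation 'before'; matching pairs in alphabetical order:
(interview, ingest): interview before ingest ✓
(interview, load_test): interview before load_test ✓
(interview, onboarding): interview before onboarding ✓
(interview, rehearsal): interview before rehearsal ✓
(interview, triage): interview before triage ✓
(retro, load_test): retro before load_test ✓
(retro, onboarding): retro before onboarding ✓
(retro, rehearsal): retro before rehearsal ✓
Count: 8.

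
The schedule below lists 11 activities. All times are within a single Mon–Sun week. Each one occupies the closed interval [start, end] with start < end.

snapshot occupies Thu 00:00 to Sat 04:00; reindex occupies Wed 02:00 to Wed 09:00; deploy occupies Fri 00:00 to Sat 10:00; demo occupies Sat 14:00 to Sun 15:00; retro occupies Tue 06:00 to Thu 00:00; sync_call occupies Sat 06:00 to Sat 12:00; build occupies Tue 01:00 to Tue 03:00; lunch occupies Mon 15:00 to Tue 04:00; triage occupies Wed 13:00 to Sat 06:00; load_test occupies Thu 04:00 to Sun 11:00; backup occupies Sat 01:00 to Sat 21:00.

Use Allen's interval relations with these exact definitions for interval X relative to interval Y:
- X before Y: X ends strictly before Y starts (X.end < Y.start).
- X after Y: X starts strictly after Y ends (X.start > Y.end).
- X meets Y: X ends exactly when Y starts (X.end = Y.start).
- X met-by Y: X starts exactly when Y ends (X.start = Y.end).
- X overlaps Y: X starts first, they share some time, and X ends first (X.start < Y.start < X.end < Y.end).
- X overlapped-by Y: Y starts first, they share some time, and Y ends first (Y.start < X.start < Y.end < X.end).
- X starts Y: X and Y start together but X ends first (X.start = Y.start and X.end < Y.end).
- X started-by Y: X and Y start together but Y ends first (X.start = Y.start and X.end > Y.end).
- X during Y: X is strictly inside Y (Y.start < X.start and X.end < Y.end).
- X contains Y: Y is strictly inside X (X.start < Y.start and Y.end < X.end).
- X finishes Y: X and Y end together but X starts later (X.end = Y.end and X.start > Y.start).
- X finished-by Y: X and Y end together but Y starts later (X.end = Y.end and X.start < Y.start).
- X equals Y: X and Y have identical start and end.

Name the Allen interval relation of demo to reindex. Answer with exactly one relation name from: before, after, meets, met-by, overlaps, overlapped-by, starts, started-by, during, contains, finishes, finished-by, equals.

after

demo = [Sat 14:00, Sun 15:00]; reindex = [Wed 02:00, Wed 09:00].
Compare endpoints: demo.start > reindex.start, demo.start > reindex.end, demo.end > reindex.start, demo.end > reindex.end.
That pattern is 'after'.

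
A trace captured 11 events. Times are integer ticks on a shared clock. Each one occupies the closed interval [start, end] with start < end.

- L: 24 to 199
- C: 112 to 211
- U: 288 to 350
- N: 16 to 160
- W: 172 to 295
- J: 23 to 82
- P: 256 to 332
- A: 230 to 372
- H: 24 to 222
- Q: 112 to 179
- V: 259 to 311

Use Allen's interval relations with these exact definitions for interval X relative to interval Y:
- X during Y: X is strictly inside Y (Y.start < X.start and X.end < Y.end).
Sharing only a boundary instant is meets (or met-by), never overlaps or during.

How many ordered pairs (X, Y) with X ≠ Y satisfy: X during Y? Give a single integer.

8

Checking all 110 ordered pairs for relation 'during'; matching pairs in alphabetical order:
(C, H): C during H ✓
(J, N): J during N ✓
(P, A): P during A ✓
(Q, H): Q during H ✓
(Q, L): Q during L ✓
(U, A): U during A ✓
(V, A): V during A ✓
(V, P): V during P ✓
Count: 8.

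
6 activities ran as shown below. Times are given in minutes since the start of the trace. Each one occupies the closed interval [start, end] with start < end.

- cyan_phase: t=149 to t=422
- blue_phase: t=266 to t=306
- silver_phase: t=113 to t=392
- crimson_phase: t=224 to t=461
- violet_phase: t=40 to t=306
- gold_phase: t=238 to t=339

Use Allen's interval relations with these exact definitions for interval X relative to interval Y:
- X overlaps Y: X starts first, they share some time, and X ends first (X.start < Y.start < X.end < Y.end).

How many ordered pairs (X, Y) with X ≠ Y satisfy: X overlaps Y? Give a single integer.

7

Checking all 30 ordered pairs for relation 'overlaps'; matching pairs in alphabetical order:
(cyan_phase, crimson_phase): cyan_phase overlaps crimson_phase ✓
(silver_phase, crimson_phase): silver_phase overlaps crimson_phase ✓
(silver_phase, cyan_phase): silver_phase overlaps cyan_phase ✓
(violet_phase, crimson_phase): violet_phase overlaps crimson_phase ✓
(violet_phase, cyan_phase): violet_phase overlaps cyan_phase ✓
(violet_phase, gold_phase): violet_phase overlaps gold_phase ✓
(violet_phase, silver_phase): violet_phase overlaps silver_phase ✓
Count: 7.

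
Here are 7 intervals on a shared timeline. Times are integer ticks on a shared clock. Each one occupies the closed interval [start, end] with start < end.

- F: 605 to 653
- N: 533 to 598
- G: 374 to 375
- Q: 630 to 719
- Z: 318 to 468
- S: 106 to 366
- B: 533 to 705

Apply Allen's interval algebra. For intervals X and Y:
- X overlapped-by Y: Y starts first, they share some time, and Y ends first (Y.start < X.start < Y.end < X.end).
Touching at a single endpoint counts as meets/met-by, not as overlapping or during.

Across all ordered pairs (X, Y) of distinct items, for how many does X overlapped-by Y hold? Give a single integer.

3

Checking all 42 ordered pairs for relation 'overlapped-by'; matching pairs in alphabetical order:
(Q, B): Q overlapped-by B ✓
(Q, F): Q overlapped-by F ✓
(Z, S): Z overlapped-by S ✓
Count: 3.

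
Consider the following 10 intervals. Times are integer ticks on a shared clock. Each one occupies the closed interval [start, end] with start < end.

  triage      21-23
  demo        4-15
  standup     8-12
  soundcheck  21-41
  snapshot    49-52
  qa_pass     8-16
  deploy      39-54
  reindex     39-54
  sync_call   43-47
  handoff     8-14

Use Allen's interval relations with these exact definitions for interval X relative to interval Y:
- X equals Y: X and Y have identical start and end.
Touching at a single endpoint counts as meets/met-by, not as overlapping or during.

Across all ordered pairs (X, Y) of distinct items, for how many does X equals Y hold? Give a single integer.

2

Checking all 90 ordered pairs for relation 'equals'; matching pairs in alphabetical order:
(deploy, reindex): deploy equals reindex ✓
(reindex, deploy): reindex equals deploy ✓
Count: 2.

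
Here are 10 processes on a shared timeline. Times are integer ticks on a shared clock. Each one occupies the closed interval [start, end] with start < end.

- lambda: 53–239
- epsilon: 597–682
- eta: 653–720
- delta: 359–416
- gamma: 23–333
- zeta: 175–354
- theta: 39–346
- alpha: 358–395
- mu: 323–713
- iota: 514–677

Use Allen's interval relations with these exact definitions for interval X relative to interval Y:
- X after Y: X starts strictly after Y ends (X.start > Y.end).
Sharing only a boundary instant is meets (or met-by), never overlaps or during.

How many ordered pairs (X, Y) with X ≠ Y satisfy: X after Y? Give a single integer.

27

Checking all 90 ordered pairs for relation 'after'; matching pairs in alphabetical order:
(alpha, gamma): alpha after gamma ✓
(alpha, lambda): alpha after lambda ✓
(alpha, theta): alpha after theta ✓
(alpha, zeta): alpha after zeta ✓
(delta, gamma): delta after gamma ✓
(delta, lambda): delta after lambda ✓
(delta, theta): delta after theta ✓
(delta, zeta): delta after zeta ✓
(epsilon, alpha): epsilon after alpha ✓
(epsilon, delta): epsilon after delta ✓
(epsilon, gamma): epsilon after gamma ✓
(epsilon, lambda): epsilon after lambda ✓
(epsilon, theta): epsilon after theta ✓
(epsilon, zeta): epsilon after zeta ✓
(eta, alpha): eta after alpha ✓
(eta, delta): eta after delta ✓
(eta, gamma): eta after gamma ✓
(eta, lambda): eta after lambda ✓
(eta, theta): eta after theta ✓
(eta, zeta): eta after zeta ✓
(iota, alpha): iota after alpha ✓
(iota, delta): iota after delta ✓
(iota, gamma): iota after gamma ✓
(iota, lambda): iota after lambda ✓
... plus 3 further pairs not listed.
Count: 27.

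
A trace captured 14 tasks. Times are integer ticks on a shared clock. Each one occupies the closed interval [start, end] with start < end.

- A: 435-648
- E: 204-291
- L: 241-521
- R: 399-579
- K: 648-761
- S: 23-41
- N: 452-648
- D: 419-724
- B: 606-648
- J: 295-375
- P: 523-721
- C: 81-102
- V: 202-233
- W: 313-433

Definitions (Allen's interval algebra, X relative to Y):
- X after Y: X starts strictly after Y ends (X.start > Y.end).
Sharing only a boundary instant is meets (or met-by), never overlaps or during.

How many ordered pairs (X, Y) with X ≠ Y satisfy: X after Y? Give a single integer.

Checking all 182 ordered pairs for relation 'after'; matching pairs in alphabetical order:
(A, C): A after C ✓
(A, E): A after E ✓
(A, J): A after J ✓
(A, S): A after S ✓
(A, V): A after V ✓
(A, W): A after W ✓
(B, C): B after C ✓
(B, E): B after E ✓
(B, J): B after J ✓
(B, L): B after L ✓
(B, R): B after R ✓
(B, S): B after S ✓
(B, V): B after V ✓
(B, W): B after W ✓
(C, S): C after S ✓
(D, C): D after C ✓
(D, E): D after E ✓
(D, J): D after J ✓
(D, S): D after S ✓
(D, V): D after V ✓
(E, C): E after C ✓
(E, S): E after S ✓
(J, C): J after C ✓
(J, E): J after E ✓
... plus 37 further pairs not listed.
Count: 61.

61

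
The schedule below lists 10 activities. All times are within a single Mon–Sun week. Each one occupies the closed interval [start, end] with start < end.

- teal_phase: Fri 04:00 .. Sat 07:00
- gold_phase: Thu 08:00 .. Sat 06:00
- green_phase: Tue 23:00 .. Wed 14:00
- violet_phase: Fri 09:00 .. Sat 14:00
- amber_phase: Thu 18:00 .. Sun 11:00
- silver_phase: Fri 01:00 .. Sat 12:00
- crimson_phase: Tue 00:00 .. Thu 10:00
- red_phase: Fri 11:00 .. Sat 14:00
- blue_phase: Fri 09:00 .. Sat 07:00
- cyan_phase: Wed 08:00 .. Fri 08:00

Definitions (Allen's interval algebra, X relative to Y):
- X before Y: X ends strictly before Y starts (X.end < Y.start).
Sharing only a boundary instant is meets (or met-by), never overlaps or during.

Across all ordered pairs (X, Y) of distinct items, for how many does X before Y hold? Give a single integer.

16

Checking all 90 ordered pairs for relation 'before'; matching pairs in alphabetical order:
(crimson_phase, amber_phase): crimson_phase before amber_phase ✓
(crimson_phase, blue_phase): crimson_phase before blue_phase ✓
(crimson_phase, red_phase): crimson_phase before red_phase ✓
(crimson_phase, silver_phase): crimson_phase before silver_phase ✓
(crimson_phase, teal_phase): crimson_phase before teal_phase ✓
(crimson_phase, violet_phase): crimson_phase before violet_phase ✓
(cyan_phase, blue_phase): cyan_phase before blue_phase ✓
(cyan_phase, red_phase): cyan_phase before red_phase ✓
(cyan_phase, violet_phase): cyan_phase before violet_phase ✓
(green_phase, amber_phase): green_phase before amber_phase ✓
(green_phase, blue_phase): green_phase before blue_phase ✓
(green_phase, gold_phase): green_phase before gold_phase ✓
(green_phase, red_phase): green_phase before red_phase ✓
(green_phase, silver_phase): green_phase before silver_phase ✓
(green_phase, teal_phase): green_phase before teal_phase ✓
(green_phase, violet_phase): green_phase before violet_phase ✓
Count: 16.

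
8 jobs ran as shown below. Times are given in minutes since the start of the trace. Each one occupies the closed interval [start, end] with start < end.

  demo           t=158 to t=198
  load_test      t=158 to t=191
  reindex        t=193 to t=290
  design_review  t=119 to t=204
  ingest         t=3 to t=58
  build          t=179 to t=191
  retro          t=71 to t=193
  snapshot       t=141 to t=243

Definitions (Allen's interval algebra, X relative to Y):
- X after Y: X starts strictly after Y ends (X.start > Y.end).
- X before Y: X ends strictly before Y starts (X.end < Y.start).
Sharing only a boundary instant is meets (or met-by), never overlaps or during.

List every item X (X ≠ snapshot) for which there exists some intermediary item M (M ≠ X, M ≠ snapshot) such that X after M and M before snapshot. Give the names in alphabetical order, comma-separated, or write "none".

Target snapshot = [t=141, t=243].
Intermediaries M with M before snapshot: ingest.
Via ingest — items with X after ingest: build, demo, design_review, load_test, reindex, retro.
Union: build, demo, design_review, load_test, reindex, retro.

build, demo, design_review, load_test, reindex, retro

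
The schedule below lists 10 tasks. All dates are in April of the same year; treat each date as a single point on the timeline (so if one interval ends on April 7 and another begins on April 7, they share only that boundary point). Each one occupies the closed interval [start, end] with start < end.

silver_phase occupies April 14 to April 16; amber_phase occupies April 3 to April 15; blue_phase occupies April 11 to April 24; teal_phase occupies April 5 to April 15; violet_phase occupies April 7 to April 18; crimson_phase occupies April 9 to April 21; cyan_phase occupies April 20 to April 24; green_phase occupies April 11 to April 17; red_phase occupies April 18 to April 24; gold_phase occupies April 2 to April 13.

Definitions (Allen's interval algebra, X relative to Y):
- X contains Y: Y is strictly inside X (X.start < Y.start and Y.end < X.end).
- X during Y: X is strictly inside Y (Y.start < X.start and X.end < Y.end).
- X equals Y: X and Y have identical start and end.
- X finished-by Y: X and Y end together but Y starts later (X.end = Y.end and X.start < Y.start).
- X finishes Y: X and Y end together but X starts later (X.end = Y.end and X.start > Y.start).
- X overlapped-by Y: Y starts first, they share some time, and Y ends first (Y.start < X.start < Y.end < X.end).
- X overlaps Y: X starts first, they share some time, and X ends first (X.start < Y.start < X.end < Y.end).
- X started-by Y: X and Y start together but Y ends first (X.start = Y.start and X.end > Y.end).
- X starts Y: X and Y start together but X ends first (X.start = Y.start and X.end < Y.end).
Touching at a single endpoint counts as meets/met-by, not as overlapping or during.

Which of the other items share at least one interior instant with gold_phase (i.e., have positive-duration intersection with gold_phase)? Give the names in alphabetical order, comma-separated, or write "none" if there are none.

amber_phase, blue_phase, crimson_phase, green_phase, teal_phase, violet_phase

Target gold_phase = [April 2, April 13].
amber_phase [April 3, April 15] → overlapped-by → yes.
blue_phase [April 11, April 24] → overlapped-by → yes.
crimson_phase [April 9, April 21] → overlapped-by → yes.
cyan_phase [April 20, April 24] → after → no.
green_phase [April 11, April 17] → overlapped-by → yes.
red_phase [April 18, April 24] → after → no.
silver_phase [April 14, April 16] → after → no.
teal_phase [April 5, April 15] → overlapped-by → yes.
violet_phase [April 7, April 18] → overlapped-by → yes.
Result: amber_phase, blue_phase, crimson_phase, green_phase, teal_phase, violet_phase.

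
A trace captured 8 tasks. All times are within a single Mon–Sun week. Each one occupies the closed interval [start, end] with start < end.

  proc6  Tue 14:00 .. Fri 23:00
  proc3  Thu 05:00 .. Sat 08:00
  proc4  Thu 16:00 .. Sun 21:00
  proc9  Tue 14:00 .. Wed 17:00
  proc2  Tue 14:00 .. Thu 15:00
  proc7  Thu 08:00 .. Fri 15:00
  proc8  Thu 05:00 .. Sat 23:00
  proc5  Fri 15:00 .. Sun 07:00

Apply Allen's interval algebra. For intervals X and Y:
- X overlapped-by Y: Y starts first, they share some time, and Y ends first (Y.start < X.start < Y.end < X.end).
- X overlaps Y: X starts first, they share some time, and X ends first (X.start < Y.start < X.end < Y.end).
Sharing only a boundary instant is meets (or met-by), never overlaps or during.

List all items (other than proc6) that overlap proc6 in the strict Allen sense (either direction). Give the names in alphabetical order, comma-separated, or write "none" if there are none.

Target proc6 = [Tue 14:00, Fri 23:00].
proc2 [Tue 14:00, Thu 15:00] → starts → no.
proc3 [Thu 05:00, Sat 08:00] → overlapped-by → yes.
proc4 [Thu 16:00, Sun 21:00] → overlapped-by → yes.
proc5 [Fri 15:00, Sun 07:00] → overlapped-by → yes.
proc7 [Thu 08:00, Fri 15:00] → during → no.
proc8 [Thu 05:00, Sat 23:00] → overlapped-by → yes.
proc9 [Tue 14:00, Wed 17:00] → starts → no.
Result: proc3, proc4, proc5, proc8.

proc3, proc4, proc5, proc8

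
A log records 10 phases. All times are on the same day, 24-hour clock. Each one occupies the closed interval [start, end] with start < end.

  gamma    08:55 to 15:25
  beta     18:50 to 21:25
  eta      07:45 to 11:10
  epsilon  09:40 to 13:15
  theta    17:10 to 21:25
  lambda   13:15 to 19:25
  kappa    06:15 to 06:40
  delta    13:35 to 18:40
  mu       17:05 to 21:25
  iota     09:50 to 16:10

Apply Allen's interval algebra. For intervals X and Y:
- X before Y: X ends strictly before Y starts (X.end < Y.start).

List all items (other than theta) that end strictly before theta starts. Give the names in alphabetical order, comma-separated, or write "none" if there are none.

Target theta = [17:10, 21:25].
beta [18:50, 21:25] → finishes → no.
delta [13:35, 18:40] → overlaps → no.
epsilon [09:40, 13:15] → before → yes.
eta [07:45, 11:10] → before → yes.
gamma [08:55, 15:25] → before → yes.
iota [09:50, 16:10] → before → yes.
kappa [06:15, 06:40] → before → yes.
lambda [13:15, 19:25] → overlaps → no.
mu [17:05, 21:25] → finished-by → no.
Result: epsilon, eta, gamma, iota, kappa.

epsilon, eta, gamma, iota, kappa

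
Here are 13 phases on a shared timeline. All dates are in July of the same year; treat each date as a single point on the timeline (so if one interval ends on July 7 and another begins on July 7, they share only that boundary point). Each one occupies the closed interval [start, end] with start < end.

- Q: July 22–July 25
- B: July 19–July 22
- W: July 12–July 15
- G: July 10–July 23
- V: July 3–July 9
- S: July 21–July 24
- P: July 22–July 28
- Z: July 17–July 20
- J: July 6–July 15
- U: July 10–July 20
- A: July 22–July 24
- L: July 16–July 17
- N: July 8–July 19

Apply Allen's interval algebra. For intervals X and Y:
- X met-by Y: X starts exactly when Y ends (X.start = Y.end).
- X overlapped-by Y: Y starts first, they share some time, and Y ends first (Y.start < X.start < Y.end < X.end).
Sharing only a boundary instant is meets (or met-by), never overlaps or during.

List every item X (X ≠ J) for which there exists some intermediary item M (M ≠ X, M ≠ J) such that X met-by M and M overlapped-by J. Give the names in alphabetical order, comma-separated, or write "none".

B

Target J = [July 6, July 15].
Intermediaries M with M overlapped-by J: G, N, U.
Via G — items with X met-by G: none.
Via N — items with X met-by N: B.
Via U — items with X met-by U: none.
Union: B.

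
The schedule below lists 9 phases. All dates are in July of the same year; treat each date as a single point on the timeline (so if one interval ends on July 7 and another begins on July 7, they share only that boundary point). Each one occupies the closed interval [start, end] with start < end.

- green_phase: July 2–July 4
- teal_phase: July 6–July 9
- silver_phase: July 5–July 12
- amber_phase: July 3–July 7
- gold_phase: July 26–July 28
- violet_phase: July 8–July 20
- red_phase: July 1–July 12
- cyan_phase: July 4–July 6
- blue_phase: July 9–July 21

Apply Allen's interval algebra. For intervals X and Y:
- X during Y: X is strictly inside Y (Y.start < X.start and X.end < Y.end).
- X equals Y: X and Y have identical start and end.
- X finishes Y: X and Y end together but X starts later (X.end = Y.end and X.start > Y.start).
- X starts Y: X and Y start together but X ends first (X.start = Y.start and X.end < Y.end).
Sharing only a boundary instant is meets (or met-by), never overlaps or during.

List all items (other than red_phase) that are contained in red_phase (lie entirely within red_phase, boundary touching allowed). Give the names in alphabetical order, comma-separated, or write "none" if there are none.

amber_phase, cyan_phase, green_phase, silver_phase, teal_phase

Target red_phase = [July 1, July 12].
amber_phase [July 3, July 7] → during → yes.
blue_phase [July 9, July 21] → overlapped-by → no.
cyan_phase [July 4, July 6] → during → yes.
gold_phase [July 26, July 28] → after → no.
green_phase [July 2, July 4] → during → yes.
silver_phase [July 5, July 12] → finishes → yes.
teal_phase [July 6, July 9] → during → yes.
violet_phase [July 8, July 20] → overlapped-by → no.
Result: amber_phase, cyan_phase, green_phase, silver_phase, teal_phase.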